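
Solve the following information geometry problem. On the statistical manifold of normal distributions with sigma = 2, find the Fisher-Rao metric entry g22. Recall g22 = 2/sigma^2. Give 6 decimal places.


For the 2-parameter normal family, the Fisher metric has:
  g11 = 1/sigma^2, g22 = 2/sigma^2.
sigma = 2, sigma^2 = 4.
g22 = 0.500000

0.500000


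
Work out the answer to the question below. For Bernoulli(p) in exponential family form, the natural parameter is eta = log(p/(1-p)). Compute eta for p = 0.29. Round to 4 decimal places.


Natural parameter for Bernoulli: eta = log(p/(1-p)).
p = 0.29, 1-p = 0.71.
p/(1-p) = 0.408451.
eta = log(0.408451) = -0.8954

-0.8954


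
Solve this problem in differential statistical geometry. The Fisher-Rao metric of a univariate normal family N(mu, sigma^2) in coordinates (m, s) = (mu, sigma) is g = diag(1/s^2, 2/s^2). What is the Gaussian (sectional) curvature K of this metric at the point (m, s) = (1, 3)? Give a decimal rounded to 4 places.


The metric has the form g = (A dm^2 + B ds^2)/s^2 with A = 1, B = 2.
Substitute u = sqrt(A/B)*m: g = B*(du^2 + ds^2)/s^2, i.e. B times the
Poincare upper half-plane metric, which has constant Gaussian curvature -1.
Scaling a 2D metric by a constant c divides the Gaussian curvature by c,
so K = -1/B = -1/(2) = -0.5000 everywhere (the point (m, s) = (1, 3) is irrelevant:
the curvature is constant).
The requested Gaussian curvature is K = -0.5000.

-0.5000


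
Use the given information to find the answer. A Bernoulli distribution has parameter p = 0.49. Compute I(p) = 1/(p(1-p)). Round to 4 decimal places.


For Bernoulli(p), Fisher information is I(p) = 1/(p*(1-p)).
p = 0.49, 1-p = 0.51.
p*(1-p) = 0.2499.
I(p) = 1/0.2499 = 4.0016

4.0016


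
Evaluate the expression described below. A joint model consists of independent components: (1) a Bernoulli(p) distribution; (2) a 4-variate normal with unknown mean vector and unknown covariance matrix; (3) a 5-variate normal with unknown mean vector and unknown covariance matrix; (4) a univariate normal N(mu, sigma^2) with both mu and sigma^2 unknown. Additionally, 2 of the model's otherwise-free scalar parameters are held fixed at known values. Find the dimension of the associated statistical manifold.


The dimension of a statistical manifold equals the number of free
(independent) real parameters of the model. For a product of independent
blocks the parameter counts add.
- Bernoulli (p): 1.
- 4-variate normal: 4 (mean) + 4*5/2 = 10 (symmetric covariance) = 14.
- 5-variate normal: 5 (mean) + 5*6/2 = 15 (symmetric covariance) = 20.
- normal (mu, sigma^2): 2.
Total = 1 + 14 + 20 + 2 = 37.
2 parameter(s) fixed at known values: 37 - 2 = 35.
Dimension = 35

35


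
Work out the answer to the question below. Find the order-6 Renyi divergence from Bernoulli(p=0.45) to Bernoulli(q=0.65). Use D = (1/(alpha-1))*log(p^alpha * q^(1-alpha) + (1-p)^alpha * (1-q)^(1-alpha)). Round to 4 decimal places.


Renyi divergence of order alpha between Bernoulli distributions:
D = (1/(alpha-1))*log(p^alpha * q^(1-alpha) + (1-p)^alpha * (1-q)^(1-alpha)).
alpha = 6, p = 0.45, q = 0.65.
p^alpha * q^(1-alpha) = 0.45^6 * 0.65^-5 = 0.071566.
(1-p)^alpha * (1-q)^(1-alpha) = 0.55^6 * 0.35^-5 = 5.270307.
sum = 0.071566 + 5.270307 = 5.341873.
D = (1/5)*log(5.341873) = 0.3351

0.3351


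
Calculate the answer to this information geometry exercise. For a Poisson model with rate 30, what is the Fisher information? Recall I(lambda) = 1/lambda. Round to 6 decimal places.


Fisher information for Poisson: I(lambda) = 1/lambda.
lambda = 30.
I(lambda) = 1/30 = 0.033333

0.033333


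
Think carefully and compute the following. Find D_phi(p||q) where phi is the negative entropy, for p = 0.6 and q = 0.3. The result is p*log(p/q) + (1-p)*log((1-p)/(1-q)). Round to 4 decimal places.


Bregman divergence with negative entropy generator:
D = p*log(p/q) + (1-p)*log((1-p)/(1-q)).
p = 0.6, q = 0.3.
p*log(p/q) = 0.6*log(0.6/0.3) = 0.415888.
(1-p)*log((1-p)/(1-q)) = 0.4*log(0.4/0.7) = -0.223846.
D = 0.415888 + -0.223846 = 0.1920

0.1920


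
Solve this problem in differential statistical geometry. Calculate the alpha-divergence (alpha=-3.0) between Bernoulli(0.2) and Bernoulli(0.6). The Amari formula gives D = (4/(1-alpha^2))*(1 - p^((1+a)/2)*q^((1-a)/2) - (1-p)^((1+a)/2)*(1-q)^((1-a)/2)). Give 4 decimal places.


Amari alpha-divergence:
D = (4/(1-alpha^2))*(1 - p^((1+a)/2)*q^((1-a)/2) - (1-p)^((1+a)/2)*(1-q)^((1-a)/2)).
alpha = -3.0, p = 0.2, q = 0.6.
e1 = (1+alpha)/2 = -1.0, e2 = (1-alpha)/2 = 2.0.
t1 = p^e1 * q^e2 = 0.2^-1.0 * 0.6^2.0 = 1.8.
t2 = (1-p)^e1 * (1-q)^e2 = 0.8^-1.0 * 0.4^2.0 = 0.2.
4/(1-alpha^2) = -0.5.
D = -0.5*(1 - 1.8 - 0.2) = 0.5000

0.5000


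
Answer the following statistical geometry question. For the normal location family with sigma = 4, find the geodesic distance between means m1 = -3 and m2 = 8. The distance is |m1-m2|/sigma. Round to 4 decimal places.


On the fixed-variance normal subfamily, geodesic distance = |m1-m2|/sigma.
|-3 - 8| = 11.
sigma = 4.
d = 11/4 = 2.7500

2.7500


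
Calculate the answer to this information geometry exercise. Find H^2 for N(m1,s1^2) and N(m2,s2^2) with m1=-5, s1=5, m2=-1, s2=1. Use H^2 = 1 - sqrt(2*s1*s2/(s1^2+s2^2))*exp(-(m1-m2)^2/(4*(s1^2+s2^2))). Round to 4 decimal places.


Squared Hellinger distance for Gaussians:
H^2 = 1 - sqrt(2*s1*s2/(s1^2+s2^2)) * exp(-(m1-m2)^2/(4*(s1^2+s2^2))).
s1^2 = 25, s2^2 = 1, s1^2+s2^2 = 26.
sqrt(2*5*1/(26)) = 0.620174.
(m1-m2)^2 = (-4)^2 = 16.
exp(-16/(4*26)) = exp(-0.153846) = 0.857404.
H^2 = 1 - 0.620174*0.857404 = 0.4683

0.4683


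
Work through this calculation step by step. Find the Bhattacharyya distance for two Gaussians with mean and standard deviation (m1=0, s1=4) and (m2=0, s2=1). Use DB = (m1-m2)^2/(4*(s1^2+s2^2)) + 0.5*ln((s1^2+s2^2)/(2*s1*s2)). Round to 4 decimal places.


Bhattacharyya distance between two Gaussians:
DB = (m1-m2)^2/(4*(s1^2+s2^2)) + (1/2)*ln((s1^2+s2^2)/(2*s1*s2)).
(m1-m2)^2 = (0)^2 = 0.
s1^2+s2^2 = 16 + 1 = 17.
term1 = 0/68 = 0.0.
term2 = 0.5*ln(17/8.0) = 0.376886.
DB = 0.0 + 0.376886 = 0.3769

0.3769


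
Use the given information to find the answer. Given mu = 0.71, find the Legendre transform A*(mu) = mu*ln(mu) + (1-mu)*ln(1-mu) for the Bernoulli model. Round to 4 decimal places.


Legendre transform for Bernoulli:
A*(mu) = mu*log(mu) + (1-mu)*log(1-mu).
mu = 0.71, 1-mu = 0.29.
mu*log(mu) = 0.71*log(0.71) = -0.243168.
(1-mu)*log(1-mu) = 0.29*log(0.29) = -0.358984.
A* = -0.243168 + -0.358984 = -0.6022

-0.6022


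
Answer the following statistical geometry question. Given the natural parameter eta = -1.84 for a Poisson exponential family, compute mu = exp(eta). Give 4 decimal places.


Expectation parameter for Poisson exponential family:
mu = exp(eta).
eta = -1.84.
mu = exp(-1.84) = 0.1588

0.1588


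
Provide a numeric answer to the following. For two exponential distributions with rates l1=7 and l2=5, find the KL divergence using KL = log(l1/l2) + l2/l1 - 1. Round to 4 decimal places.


KL divergence for exponential family:
KL = log(l1/l2) + l2/l1 - 1.
log(7/5) = 0.336472.
5/7 = 0.714286.
KL = 0.336472 + 0.714286 - 1 = 0.0508

0.0508


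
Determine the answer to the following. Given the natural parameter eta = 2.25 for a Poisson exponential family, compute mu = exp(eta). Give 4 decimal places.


Expectation parameter for Poisson exponential family:
mu = exp(eta).
eta = 2.25.
mu = exp(2.25) = 9.4877

9.4877


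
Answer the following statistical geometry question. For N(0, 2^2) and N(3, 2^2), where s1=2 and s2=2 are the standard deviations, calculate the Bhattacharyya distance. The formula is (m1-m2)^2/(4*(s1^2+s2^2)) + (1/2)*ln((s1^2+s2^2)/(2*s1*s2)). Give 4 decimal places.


Bhattacharyya distance between two Gaussians:
DB = (m1-m2)^2/(4*(s1^2+s2^2)) + (1/2)*ln((s1^2+s2^2)/(2*s1*s2)).
(m1-m2)^2 = (-3)^2 = 9.
s1^2+s2^2 = 4 + 4 = 8.
term1 = 9/32 = 0.28125.
term2 = 0.5*ln(8/8.0) = 0.0.
DB = 0.28125 + 0.0 = 0.2813

0.2813


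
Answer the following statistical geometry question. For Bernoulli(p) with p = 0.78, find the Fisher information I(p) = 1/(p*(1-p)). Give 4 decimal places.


For Bernoulli(p), Fisher information is I(p) = 1/(p*(1-p)).
p = 0.78, 1-p = 0.22.
p*(1-p) = 0.1716.
I(p) = 1/0.1716 = 5.8275

5.8275


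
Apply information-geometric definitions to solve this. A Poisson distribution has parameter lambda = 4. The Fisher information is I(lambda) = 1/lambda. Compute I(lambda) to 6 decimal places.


Fisher information for Poisson: I(lambda) = 1/lambda.
lambda = 4.
I(lambda) = 1/4 = 0.250000

0.250000


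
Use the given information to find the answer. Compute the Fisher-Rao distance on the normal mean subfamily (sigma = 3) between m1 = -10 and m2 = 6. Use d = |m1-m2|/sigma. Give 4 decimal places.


On the fixed-variance normal subfamily, geodesic distance = |m1-m2|/sigma.
|-10 - 6| = 16.
sigma = 3.
d = 16/3 = 5.3333

5.3333


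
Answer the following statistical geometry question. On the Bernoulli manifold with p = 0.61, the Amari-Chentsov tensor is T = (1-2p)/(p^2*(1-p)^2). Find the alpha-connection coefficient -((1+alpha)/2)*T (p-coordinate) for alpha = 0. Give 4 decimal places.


Skewness (Amari-Chentsov) tensor: T = (1-2p)/(p^2*(1-p)^2).
p = 0.61, 1-2p = -0.22, p^2 = 0.3721, (1-p)^2 = 0.1521.
T = -0.22/(0.3721 * 0.1521) = -3.887172.
In the p-coordinate, Gamma^(alpha) = Gamma^(0) - (alpha/2)*T with Gamma^(0) = (1/2)*g'(p) = -T/2,
so Gamma^(alpha) = -((1+alpha)/2)*T.
alpha = 0, -(1+alpha)/2 = -0.5.
Gamma = -0.5 * -3.887172 = 1.9436

1.9436


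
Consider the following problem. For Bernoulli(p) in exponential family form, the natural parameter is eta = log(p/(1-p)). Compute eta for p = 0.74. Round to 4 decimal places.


Natural parameter for Bernoulli: eta = log(p/(1-p)).
p = 0.74, 1-p = 0.26.
p/(1-p) = 2.846154.
eta = log(2.846154) = 1.0460

1.0460


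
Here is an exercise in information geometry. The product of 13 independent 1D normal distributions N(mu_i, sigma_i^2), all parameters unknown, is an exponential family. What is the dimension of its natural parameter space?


Exponential family dimension calculation:
Each univariate normal has two natural parameters (mu/sigma^2 and -1/(2 sigma^2)).
With 13 independent components, dim = 2 * 13 = 26.

26


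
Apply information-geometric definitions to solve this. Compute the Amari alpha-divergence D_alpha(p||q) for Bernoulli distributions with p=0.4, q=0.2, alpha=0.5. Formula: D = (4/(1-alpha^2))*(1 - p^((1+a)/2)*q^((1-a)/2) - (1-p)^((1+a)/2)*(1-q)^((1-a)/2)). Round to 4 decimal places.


Amari alpha-divergence:
D = (4/(1-alpha^2))*(1 - p^((1+a)/2)*q^((1-a)/2) - (1-p)^((1+a)/2)*(1-q)^((1-a)/2)).
alpha = 0.5, p = 0.4, q = 0.2.
e1 = (1+alpha)/2 = 0.75, e2 = (1-alpha)/2 = 0.25.
t1 = p^e1 * q^e2 = 0.4^0.75 * 0.2^0.25 = 0.336359.
t2 = (1-p)^e1 * (1-q)^e2 = 0.6^0.75 * 0.8^0.25 = 0.644742.
4/(1-alpha^2) = 5.333333.
D = 5.333333*(1 - 0.336359 - 0.644742) = 0.1008

0.1008


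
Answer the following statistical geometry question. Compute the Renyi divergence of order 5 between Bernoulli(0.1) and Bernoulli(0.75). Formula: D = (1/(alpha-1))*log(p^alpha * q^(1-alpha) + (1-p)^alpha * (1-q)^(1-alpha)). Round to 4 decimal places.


Renyi divergence of order alpha between Bernoulli distributions:
D = (1/(alpha-1))*log(p^alpha * q^(1-alpha) + (1-p)^alpha * (1-q)^(1-alpha)).
alpha = 5, p = 0.1, q = 0.75.
p^alpha * q^(1-alpha) = 0.1^5 * 0.75^-4 = 3.2e-05.
(1-p)^alpha * (1-q)^(1-alpha) = 0.9^5 * 0.25^-4 = 151.16544.
sum = 3.2e-05 + 151.16544 = 151.165472.
D = (1/4)*log(151.165472) = 1.2546

1.2546


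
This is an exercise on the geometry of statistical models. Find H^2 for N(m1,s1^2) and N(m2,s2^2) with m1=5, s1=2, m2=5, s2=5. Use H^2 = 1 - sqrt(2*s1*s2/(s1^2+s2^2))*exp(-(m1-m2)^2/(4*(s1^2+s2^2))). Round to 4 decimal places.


Squared Hellinger distance for Gaussians:
H^2 = 1 - sqrt(2*s1*s2/(s1^2+s2^2)) * exp(-(m1-m2)^2/(4*(s1^2+s2^2))).
s1^2 = 4, s2^2 = 25, s1^2+s2^2 = 29.
sqrt(2*2*5/(29)) = 0.830455.
(m1-m2)^2 = (0)^2 = 0.
exp(-0/(4*29)) = exp(0.0) = 1.0.
H^2 = 1 - 0.830455*1.0 = 0.1695

0.1695


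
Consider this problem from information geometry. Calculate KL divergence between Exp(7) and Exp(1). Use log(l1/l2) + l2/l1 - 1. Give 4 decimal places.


KL divergence for exponential family:
KL = log(l1/l2) + l2/l1 - 1.
log(7/1) = 1.94591.
1/7 = 0.142857.
KL = 1.94591 + 0.142857 - 1 = 1.0888

1.0888


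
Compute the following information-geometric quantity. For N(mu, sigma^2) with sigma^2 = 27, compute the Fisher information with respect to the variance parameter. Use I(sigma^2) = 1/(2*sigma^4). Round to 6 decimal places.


Fisher information for variance: I(sigma^2) = 1/(2*sigma^4).
sigma^2 = 27, so sigma^4 = 729.
I = 1/(2*729) = 1/1458 = 0.000686

0.000686


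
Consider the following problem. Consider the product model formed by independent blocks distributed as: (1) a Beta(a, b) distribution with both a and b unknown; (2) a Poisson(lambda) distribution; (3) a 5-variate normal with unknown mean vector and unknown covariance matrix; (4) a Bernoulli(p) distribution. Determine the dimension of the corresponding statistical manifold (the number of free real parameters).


The dimension of a statistical manifold equals the number of free
(independent) real parameters of the model. For a product of independent
blocks the parameter counts add.
- Beta (a, b): 2.
- Poisson (lambda): 1.
- 5-variate normal: 5 (mean) + 5*6/2 = 15 (symmetric covariance) = 20.
- Bernoulli (p): 1.
Total = 2 + 1 + 20 + 1 = 24.
Dimension = 24

24


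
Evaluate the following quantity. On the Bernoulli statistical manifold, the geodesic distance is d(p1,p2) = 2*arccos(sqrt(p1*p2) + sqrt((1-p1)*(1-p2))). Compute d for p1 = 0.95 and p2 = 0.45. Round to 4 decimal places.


Geodesic distance on Bernoulli manifold:
d(p1,p2) = 2*arccos(sqrt(p1*p2) + sqrt((1-p1)*(1-p2))).
sqrt(p1*p2) = sqrt(0.95*0.45) = 0.653835.
sqrt((1-p1)*(1-p2)) = sqrt(0.05*0.55) = 0.165831.
arg = 0.653835 + 0.165831 = 0.819666.
d = 2*arccos(0.819666) = 1.2199

1.2199


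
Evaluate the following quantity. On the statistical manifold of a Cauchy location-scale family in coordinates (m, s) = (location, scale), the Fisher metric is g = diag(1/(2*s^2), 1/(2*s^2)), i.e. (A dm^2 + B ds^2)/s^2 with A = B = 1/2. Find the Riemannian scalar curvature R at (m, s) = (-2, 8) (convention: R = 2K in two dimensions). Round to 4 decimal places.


The metric has the form g = (A dm^2 + B ds^2)/s^2 with A = 1/2, B = 1/2.
Substitute u = sqrt(A/B)*m: g = B*(du^2 + ds^2)/s^2, i.e. B times the
Poincare upper half-plane metric, which has constant Gaussian curvature -1.
Scaling a 2D metric by a constant c divides the Gaussian curvature by c,
so K = -1/B = -1/(1/2) = -2.0000 everywhere (the point (m, s) = (-2, 8) is irrelevant:
the curvature is constant).
Scalar curvature in dimension 2: R = 2K = -2/(1/2) = -4.0000.

-4.0000


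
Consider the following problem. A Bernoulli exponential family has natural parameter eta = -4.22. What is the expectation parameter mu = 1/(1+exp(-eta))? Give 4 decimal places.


Dual coordinate (expectation parameter) for Bernoulli:
mu = 1/(1+exp(-eta)).
eta = -4.22.
exp(-eta) = exp(4.22) = 68.033484.
mu = 1/(1+68.033484) = 0.0145

0.0145


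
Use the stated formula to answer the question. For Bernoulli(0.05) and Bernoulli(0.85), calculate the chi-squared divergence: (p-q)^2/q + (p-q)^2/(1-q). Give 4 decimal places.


Chi-squared divergence between Bernoulli distributions:
chi^2 = (p-q)^2/q + (p-q)^2/(1-q).
p = 0.05, q = 0.85, p-q = -0.8.
(p-q)^2 = 0.64.
term1 = 0.64/0.85 = 0.752941.
term2 = 0.64/0.15 = 4.266667.
chi^2 = 0.752941 + 4.266667 = 5.0196

5.0196


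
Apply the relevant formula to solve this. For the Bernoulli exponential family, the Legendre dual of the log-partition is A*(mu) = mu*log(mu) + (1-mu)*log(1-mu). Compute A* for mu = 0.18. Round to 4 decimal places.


Legendre transform for Bernoulli:
A*(mu) = mu*log(mu) + (1-mu)*log(1-mu).
mu = 0.18, 1-mu = 0.82.
mu*log(mu) = 0.18*log(0.18) = -0.308664.
(1-mu)*log(1-mu) = 0.82*log(0.82) = -0.16273.
A* = -0.308664 + -0.16273 = -0.4714

-0.4714


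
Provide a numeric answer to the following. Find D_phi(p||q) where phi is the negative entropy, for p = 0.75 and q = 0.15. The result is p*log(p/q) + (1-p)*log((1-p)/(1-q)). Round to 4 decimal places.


Bregman divergence with negative entropy generator:
D = p*log(p/q) + (1-p)*log((1-p)/(1-q)).
p = 0.75, q = 0.15.
p*log(p/q) = 0.75*log(0.75/0.15) = 1.207078.
(1-p)*log((1-p)/(1-q)) = 0.25*log(0.25/0.85) = -0.305944.
D = 1.207078 + -0.305944 = 0.9011

0.9011


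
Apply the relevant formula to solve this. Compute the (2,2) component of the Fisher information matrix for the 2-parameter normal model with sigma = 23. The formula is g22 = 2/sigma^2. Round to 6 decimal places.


For the 2-parameter normal family, the Fisher metric has:
  g11 = 1/sigma^2, g22 = 2/sigma^2.
sigma = 23, sigma^2 = 529.
g22 = 0.003781

0.003781


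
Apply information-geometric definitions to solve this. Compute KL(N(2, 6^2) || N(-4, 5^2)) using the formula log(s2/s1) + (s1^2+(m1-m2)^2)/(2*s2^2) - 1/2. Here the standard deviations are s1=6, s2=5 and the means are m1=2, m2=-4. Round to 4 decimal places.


KL divergence between normal distributions:
KL = log(s2/s1) + (s1^2 + (m1-m2)^2)/(2*s2^2) - 1/2.
log(5/6) = -0.182322.
(6^2 + (2--4)^2)/(2*5^2) = (36 + 36)/50 = 1.44.
KL = -0.182322 + 1.44 - 0.5 = 0.7577

0.7577


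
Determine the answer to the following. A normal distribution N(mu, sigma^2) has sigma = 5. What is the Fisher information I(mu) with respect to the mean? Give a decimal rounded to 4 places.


The Fisher information for the mean of a normal distribution is I(mu) = 1/sigma^2.
sigma = 5, so sigma^2 = 25.
I(mu) = 1/25 = 0.0400

0.0400


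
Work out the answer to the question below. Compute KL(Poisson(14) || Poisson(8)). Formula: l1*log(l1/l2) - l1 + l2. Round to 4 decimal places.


KL divergence for Poisson:
KL = l1*log(l1/l2) - l1 + l2.
l1 = 14, l2 = 8.
log(14/8) = 0.559616.
l1*log(l1/l2) = 14 * 0.559616 = 7.834621.
KL = 7.834621 - 14 + 8 = 1.8346

1.8346


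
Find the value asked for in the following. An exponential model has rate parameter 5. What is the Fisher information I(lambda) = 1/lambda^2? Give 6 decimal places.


Fisher information for exponential: I(lambda) = 1/lambda^2.
lambda = 5, lambda^2 = 25.
I = 1/25 = 0.040000

0.040000


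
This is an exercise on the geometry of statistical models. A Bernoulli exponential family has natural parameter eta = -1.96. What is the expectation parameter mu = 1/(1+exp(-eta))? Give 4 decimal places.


Dual coordinate (expectation parameter) for Bernoulli:
mu = 1/(1+exp(-eta)).
eta = -1.96.
exp(-eta) = exp(1.96) = 7.099327.
mu = 1/(1+7.099327) = 0.1235

0.1235


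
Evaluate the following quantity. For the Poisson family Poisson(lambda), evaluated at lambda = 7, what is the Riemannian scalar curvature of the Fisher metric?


This family has a single free parameter, so its statistical manifold
is 1-dimensional. The Riemann curvature tensor of any 1-dimensional
Riemannian manifold vanishes identically, so R = 0.

0


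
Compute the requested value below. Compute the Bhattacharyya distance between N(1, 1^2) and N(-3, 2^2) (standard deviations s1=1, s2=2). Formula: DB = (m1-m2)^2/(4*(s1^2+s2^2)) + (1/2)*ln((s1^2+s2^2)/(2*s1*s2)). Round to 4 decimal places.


Bhattacharyya distance between two Gaussians:
DB = (m1-m2)^2/(4*(s1^2+s2^2)) + (1/2)*ln((s1^2+s2^2)/(2*s1*s2)).
(m1-m2)^2 = (4)^2 = 16.
s1^2+s2^2 = 1 + 4 = 5.
term1 = 16/20 = 0.8.
term2 = 0.5*ln(5/4.0) = 0.111572.
DB = 0.8 + 0.111572 = 0.9116

0.9116


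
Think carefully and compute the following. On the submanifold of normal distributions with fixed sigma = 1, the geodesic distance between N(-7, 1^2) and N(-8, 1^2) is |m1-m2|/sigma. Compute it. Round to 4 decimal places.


On the fixed-variance normal subfamily, geodesic distance = |m1-m2|/sigma.
|-7 - -8| = 1.
sigma = 1.
d = 1/1 = 1.0000

1.0000


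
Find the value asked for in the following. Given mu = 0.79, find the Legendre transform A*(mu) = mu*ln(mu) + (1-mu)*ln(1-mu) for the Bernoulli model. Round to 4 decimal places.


Legendre transform for Bernoulli:
A*(mu) = mu*log(mu) + (1-mu)*log(1-mu).
mu = 0.79, 1-mu = 0.21.
mu*log(mu) = 0.79*log(0.79) = -0.186221.
(1-mu)*log(1-mu) = 0.21*log(0.21) = -0.327736.
A* = -0.186221 + -0.327736 = -0.5140

-0.5140


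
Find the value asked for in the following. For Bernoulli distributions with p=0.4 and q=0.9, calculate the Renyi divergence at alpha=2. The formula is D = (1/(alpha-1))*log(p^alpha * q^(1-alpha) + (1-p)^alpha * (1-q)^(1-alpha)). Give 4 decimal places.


Renyi divergence of order alpha between Bernoulli distributions:
D = (1/(alpha-1))*log(p^alpha * q^(1-alpha) + (1-p)^alpha * (1-q)^(1-alpha)).
alpha = 2, p = 0.4, q = 0.9.
p^alpha * q^(1-alpha) = 0.4^2 * 0.9^-1 = 0.177778.
(1-p)^alpha * (1-q)^(1-alpha) = 0.6^2 * 0.1^-1 = 3.6.
sum = 0.177778 + 3.6 = 3.777778.
D = (1/1)*log(3.777778) = 1.3291

1.3291


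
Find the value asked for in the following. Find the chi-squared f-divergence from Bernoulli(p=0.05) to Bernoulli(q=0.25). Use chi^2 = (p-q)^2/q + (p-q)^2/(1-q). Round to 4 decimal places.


Chi-squared divergence between Bernoulli distributions:
chi^2 = (p-q)^2/q + (p-q)^2/(1-q).
p = 0.05, q = 0.25, p-q = -0.2.
(p-q)^2 = 0.04.
term1 = 0.04/0.25 = 0.16.
term2 = 0.04/0.75 = 0.053333.
chi^2 = 0.16 + 0.053333 = 0.2133

0.2133


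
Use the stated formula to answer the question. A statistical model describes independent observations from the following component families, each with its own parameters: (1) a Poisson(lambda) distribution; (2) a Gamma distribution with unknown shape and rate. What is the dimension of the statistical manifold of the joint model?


The dimension of a statistical manifold equals the number of free
(independent) real parameters of the model. For a product of independent
blocks the parameter counts add.
- Poisson (lambda): 1.
- Gamma (shape, rate): 2.
Total = 1 + 2 = 3.
Dimension = 3

3


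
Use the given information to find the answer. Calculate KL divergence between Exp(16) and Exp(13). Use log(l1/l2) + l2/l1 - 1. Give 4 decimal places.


KL divergence for exponential family:
KL = log(l1/l2) + l2/l1 - 1.
log(16/13) = 0.207639.
13/16 = 0.8125.
KL = 0.207639 + 0.8125 - 1 = 0.0201

0.0201


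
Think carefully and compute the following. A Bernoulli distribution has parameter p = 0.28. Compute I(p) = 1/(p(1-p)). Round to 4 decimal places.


For Bernoulli(p), Fisher information is I(p) = 1/(p*(1-p)).
p = 0.28, 1-p = 0.72.
p*(1-p) = 0.2016.
I(p) = 1/0.2016 = 4.9603

4.9603


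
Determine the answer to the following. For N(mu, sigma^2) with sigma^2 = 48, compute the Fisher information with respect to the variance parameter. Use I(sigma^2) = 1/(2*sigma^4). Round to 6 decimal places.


Fisher information for variance: I(sigma^2) = 1/(2*sigma^4).
sigma^2 = 48, so sigma^4 = 2304.
I = 1/(2*2304) = 1/4608 = 0.000217

0.000217


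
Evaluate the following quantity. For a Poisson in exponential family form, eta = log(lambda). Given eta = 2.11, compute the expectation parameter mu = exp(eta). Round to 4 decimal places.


Expectation parameter for Poisson exponential family:
mu = exp(eta).
eta = 2.11.
mu = exp(2.11) = 8.2482

8.2482


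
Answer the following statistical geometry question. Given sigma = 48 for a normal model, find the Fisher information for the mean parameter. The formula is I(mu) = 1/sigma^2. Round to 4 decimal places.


The Fisher information for the mean of a normal distribution is I(mu) = 1/sigma^2.
sigma = 48, so sigma^2 = 2304.
I(mu) = 1/2304 = 0.0004

0.0004


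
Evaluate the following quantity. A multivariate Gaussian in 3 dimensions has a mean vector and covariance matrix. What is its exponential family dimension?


Exponential family dimension calculation:
For 3-dim MVN: mean has 3 params, covariance has 3*4/2 = 6 unique entries.
Total dim = 3 + 6 = 9.

9


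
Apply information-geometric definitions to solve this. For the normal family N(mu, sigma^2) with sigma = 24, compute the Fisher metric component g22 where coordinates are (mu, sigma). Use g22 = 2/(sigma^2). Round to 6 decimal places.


For the 2-parameter normal family, the Fisher metric has:
  g11 = 1/sigma^2, g22 = 2/sigma^2.
sigma = 24, sigma^2 = 576.
g22 = 0.003472

0.003472


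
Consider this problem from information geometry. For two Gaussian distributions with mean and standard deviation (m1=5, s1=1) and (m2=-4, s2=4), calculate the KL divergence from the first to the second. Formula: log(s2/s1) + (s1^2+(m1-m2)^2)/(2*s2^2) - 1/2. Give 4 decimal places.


KL divergence between normal distributions:
KL = log(s2/s1) + (s1^2 + (m1-m2)^2)/(2*s2^2) - 1/2.
log(4/1) = 1.386294.
(1^2 + (5--4)^2)/(2*4^2) = (1 + 81)/32 = 2.5625.
KL = 1.386294 + 2.5625 - 0.5 = 3.4488

3.4488


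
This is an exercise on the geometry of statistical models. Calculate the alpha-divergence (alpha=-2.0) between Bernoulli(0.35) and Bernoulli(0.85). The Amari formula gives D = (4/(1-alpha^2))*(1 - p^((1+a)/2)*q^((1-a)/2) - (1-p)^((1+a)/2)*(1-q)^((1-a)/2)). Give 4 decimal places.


Amari alpha-divergence:
D = (4/(1-alpha^2))*(1 - p^((1+a)/2)*q^((1-a)/2) - (1-p)^((1+a)/2)*(1-q)^((1-a)/2)).
alpha = -2.0, p = 0.35, q = 0.85.
e1 = (1+alpha)/2 = -0.5, e2 = (1-alpha)/2 = 1.5.
t1 = p^e1 * q^e2 = 0.35^-0.5 * 0.85^1.5 = 1.324629.
t2 = (1-p)^e1 * (1-q)^e2 = 0.65^-0.5 * 0.15^1.5 = 0.072058.
4/(1-alpha^2) = -1.333333.
D = -1.333333*(1 - 1.324629 - 0.072058) = 0.5289

0.5289


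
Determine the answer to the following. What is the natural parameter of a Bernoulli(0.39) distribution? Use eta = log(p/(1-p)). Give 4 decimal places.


Natural parameter for Bernoulli: eta = log(p/(1-p)).
p = 0.39, 1-p = 0.61.
p/(1-p) = 0.639344.
eta = log(0.639344) = -0.4473

-0.4473


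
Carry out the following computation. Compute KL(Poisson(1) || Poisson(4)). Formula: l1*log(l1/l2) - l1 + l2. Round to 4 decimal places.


KL divergence for Poisson:
KL = l1*log(l1/l2) - l1 + l2.
l1 = 1, l2 = 4.
log(1/4) = -1.386294.
l1*log(l1/l2) = 1 * -1.386294 = -1.386294.
KL = -1.386294 - 1 + 4 = 1.6137

1.6137


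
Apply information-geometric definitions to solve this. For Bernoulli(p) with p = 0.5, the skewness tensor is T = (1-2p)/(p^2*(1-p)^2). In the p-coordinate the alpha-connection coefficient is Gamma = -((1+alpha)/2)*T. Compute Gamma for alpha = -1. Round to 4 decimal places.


Skewness (Amari-Chentsov) tensor: T = (1-2p)/(p^2*(1-p)^2).
p = 0.5, 1-2p = 0.0, p^2 = 0.25, (1-p)^2 = 0.25.
T = 0.0/(0.25 * 0.25) = 0.0.
In the p-coordinate, Gamma^(alpha) = Gamma^(0) - (alpha/2)*T with Gamma^(0) = (1/2)*g'(p) = -T/2,
so Gamma^(alpha) = -((1+alpha)/2)*T.
alpha = -1, -(1+alpha)/2 = 0.0.
Gamma = 0.0 * 0.0 = 0.0000

0.0000


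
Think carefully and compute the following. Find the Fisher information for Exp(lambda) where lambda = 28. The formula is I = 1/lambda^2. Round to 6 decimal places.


Fisher information for exponential: I(lambda) = 1/lambda^2.
lambda = 28, lambda^2 = 784.
I = 1/784 = 0.001276

0.001276


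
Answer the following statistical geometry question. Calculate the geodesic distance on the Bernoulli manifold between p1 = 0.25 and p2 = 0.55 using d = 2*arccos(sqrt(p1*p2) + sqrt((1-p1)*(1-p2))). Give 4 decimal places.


Geodesic distance on Bernoulli manifold:
d(p1,p2) = 2*arccos(sqrt(p1*p2) + sqrt((1-p1)*(1-p2))).
sqrt(p1*p2) = sqrt(0.25*0.55) = 0.37081.
sqrt((1-p1)*(1-p2)) = sqrt(0.75*0.45) = 0.580948.
arg = 0.37081 + 0.580948 = 0.951757.
d = 2*arccos(0.951757) = 0.6238

0.6238


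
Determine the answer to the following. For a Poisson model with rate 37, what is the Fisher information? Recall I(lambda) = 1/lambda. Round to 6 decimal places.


Fisher information for Poisson: I(lambda) = 1/lambda.
lambda = 37.
I(lambda) = 1/37 = 0.027027

0.027027


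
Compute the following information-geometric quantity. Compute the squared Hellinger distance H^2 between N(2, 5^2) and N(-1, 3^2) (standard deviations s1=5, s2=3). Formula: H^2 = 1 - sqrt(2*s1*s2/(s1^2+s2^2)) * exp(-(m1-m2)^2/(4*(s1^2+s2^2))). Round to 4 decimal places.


Squared Hellinger distance for Gaussians:
H^2 = 1 - sqrt(2*s1*s2/(s1^2+s2^2)) * exp(-(m1-m2)^2/(4*(s1^2+s2^2))).
s1^2 = 25, s2^2 = 9, s1^2+s2^2 = 34.
sqrt(2*5*3/(34)) = 0.939336.
(m1-m2)^2 = (3)^2 = 9.
exp(-9/(4*34)) = exp(-0.066176) = 0.935966.
H^2 = 1 - 0.939336*0.935966 = 0.1208

0.1208


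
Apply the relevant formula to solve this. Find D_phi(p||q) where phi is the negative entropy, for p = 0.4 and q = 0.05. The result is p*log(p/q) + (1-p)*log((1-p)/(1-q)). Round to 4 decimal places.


Bregman divergence with negative entropy generator:
D = p*log(p/q) + (1-p)*log((1-p)/(1-q)).
p = 0.4, q = 0.05.
p*log(p/q) = 0.4*log(0.4/0.05) = 0.831777.
(1-p)*log((1-p)/(1-q)) = 0.6*log(0.6/0.95) = -0.275719.
D = 0.831777 + -0.275719 = 0.5561

0.5561


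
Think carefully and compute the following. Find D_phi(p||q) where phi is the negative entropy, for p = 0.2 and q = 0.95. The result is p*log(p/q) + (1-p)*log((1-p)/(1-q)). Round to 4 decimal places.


Bregman divergence with negative entropy generator:
D = p*log(p/q) + (1-p)*log((1-p)/(1-q)).
p = 0.2, q = 0.95.
p*log(p/q) = 0.2*log(0.2/0.95) = -0.311629.
(1-p)*log((1-p)/(1-q)) = 0.8*log(0.8/0.05) = 2.218071.
D = -0.311629 + 2.218071 = 1.9064

1.9064


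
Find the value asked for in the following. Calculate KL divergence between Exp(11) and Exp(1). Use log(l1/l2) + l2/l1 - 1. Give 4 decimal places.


KL divergence for exponential family:
KL = log(l1/l2) + l2/l1 - 1.
log(11/1) = 2.397895.
1/11 = 0.090909.
KL = 2.397895 + 0.090909 - 1 = 1.4888

1.4888


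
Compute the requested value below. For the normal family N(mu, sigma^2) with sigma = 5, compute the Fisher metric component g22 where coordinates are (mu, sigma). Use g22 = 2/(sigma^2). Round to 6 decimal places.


For the 2-parameter normal family, the Fisher metric has:
  g11 = 1/sigma^2, g22 = 2/sigma^2.
sigma = 5, sigma^2 = 25.
g22 = 0.080000

0.080000


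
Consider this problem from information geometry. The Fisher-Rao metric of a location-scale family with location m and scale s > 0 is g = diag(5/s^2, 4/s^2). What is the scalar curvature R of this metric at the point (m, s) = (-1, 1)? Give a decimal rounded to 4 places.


The metric has the form g = (A dm^2 + B ds^2)/s^2 with A = 5, B = 4.
Substitute u = sqrt(A/B)*m: g = B*(du^2 + ds^2)/s^2, i.e. B times the
Poincare upper half-plane metric, which has constant Gaussian curvature -1.
Scaling a 2D metric by a constant c divides the Gaussian curvature by c,
so K = -1/B = -1/(4) = -0.2500 everywhere (the point (m, s) = (-1, 1) is irrelevant:
the curvature is constant).
Scalar curvature in dimension 2: R = 2K = -2/(4) = -0.5000.

-0.5000


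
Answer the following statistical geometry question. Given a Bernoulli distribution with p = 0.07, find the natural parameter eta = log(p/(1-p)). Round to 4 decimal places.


Natural parameter for Bernoulli: eta = log(p/(1-p)).
p = 0.07, 1-p = 0.93.
p/(1-p) = 0.075269.
eta = log(0.075269) = -2.5867

-2.5867


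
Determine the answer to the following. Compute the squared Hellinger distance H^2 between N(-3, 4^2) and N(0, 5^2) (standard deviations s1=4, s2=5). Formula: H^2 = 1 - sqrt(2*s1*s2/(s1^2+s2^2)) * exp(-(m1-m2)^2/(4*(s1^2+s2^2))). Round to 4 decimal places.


Squared Hellinger distance for Gaussians:
H^2 = 1 - sqrt(2*s1*s2/(s1^2+s2^2)) * exp(-(m1-m2)^2/(4*(s1^2+s2^2))).
s1^2 = 16, s2^2 = 25, s1^2+s2^2 = 41.
sqrt(2*4*5/(41)) = 0.98773.
(m1-m2)^2 = (-3)^2 = 9.
exp(-9/(4*41)) = exp(-0.054878) = 0.946601.
H^2 = 1 - 0.98773*0.946601 = 0.0650

0.0650


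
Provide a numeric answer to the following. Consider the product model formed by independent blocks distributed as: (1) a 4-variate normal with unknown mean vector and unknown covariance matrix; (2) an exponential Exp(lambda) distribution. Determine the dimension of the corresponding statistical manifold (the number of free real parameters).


The dimension of a statistical manifold equals the number of free
(independent) real parameters of the model. For a product of independent
blocks the parameter counts add.
- 4-variate normal: 4 (mean) + 4*5/2 = 10 (symmetric covariance) = 14.
- exponential (lambda): 1.
Total = 14 + 1 = 15.
Dimension = 15

15


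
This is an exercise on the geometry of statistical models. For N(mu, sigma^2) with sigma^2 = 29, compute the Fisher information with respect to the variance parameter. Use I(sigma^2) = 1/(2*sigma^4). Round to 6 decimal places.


Fisher information for variance: I(sigma^2) = 1/(2*sigma^4).
sigma^2 = 29, so sigma^4 = 841.
I = 1/(2*841) = 1/1682 = 0.000595

0.000595


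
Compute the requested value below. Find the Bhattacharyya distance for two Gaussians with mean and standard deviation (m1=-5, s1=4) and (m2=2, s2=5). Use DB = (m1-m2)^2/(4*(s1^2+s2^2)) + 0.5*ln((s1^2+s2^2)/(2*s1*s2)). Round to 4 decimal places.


Bhattacharyya distance between two Gaussians:
DB = (m1-m2)^2/(4*(s1^2+s2^2)) + (1/2)*ln((s1^2+s2^2)/(2*s1*s2)).
(m1-m2)^2 = (-7)^2 = 49.
s1^2+s2^2 = 16 + 25 = 41.
term1 = 49/164 = 0.29878.
term2 = 0.5*ln(41/40.0) = 0.012346.
DB = 0.29878 + 0.012346 = 0.3111

0.3111


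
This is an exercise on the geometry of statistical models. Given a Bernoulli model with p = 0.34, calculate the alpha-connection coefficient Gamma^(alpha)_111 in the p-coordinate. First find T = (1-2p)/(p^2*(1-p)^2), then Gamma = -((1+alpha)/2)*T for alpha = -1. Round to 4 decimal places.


Skewness (Amari-Chentsov) tensor: T = (1-2p)/(p^2*(1-p)^2).
p = 0.34, 1-2p = 0.32, p^2 = 0.1156, (1-p)^2 = 0.4356.
T = 0.32/(0.1156 * 0.4356) = 6.354835.
In the p-coordinate, Gamma^(alpha) = Gamma^(0) - (alpha/2)*T with Gamma^(0) = (1/2)*g'(p) = -T/2,
so Gamma^(alpha) = -((1+alpha)/2)*T.
alpha = -1, -(1+alpha)/2 = 0.0.
Gamma = 0.0 * 6.354835 = 0.0000

0.0000


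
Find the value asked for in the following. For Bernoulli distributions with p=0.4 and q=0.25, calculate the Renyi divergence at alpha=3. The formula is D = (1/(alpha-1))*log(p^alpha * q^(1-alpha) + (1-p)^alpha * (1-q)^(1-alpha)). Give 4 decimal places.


Renyi divergence of order alpha between Bernoulli distributions:
D = (1/(alpha-1))*log(p^alpha * q^(1-alpha) + (1-p)^alpha * (1-q)^(1-alpha)).
alpha = 3, p = 0.4, q = 0.25.
p^alpha * q^(1-alpha) = 0.4^3 * 0.25^-2 = 1.024.
(1-p)^alpha * (1-q)^(1-alpha) = 0.6^3 * 0.75^-2 = 0.384.
sum = 1.024 + 0.384 = 1.408.
D = (1/2)*log(1.408) = 0.1711

0.1711


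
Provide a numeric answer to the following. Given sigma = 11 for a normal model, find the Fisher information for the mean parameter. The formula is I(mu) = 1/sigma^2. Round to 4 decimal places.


The Fisher information for the mean of a normal distribution is I(mu) = 1/sigma^2.
sigma = 11, so sigma^2 = 121.
I(mu) = 1/121 = 0.0083

0.0083


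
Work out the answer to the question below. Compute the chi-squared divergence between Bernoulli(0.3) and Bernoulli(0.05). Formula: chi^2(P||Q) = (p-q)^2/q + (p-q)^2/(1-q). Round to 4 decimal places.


Chi-squared divergence between Bernoulli distributions:
chi^2 = (p-q)^2/q + (p-q)^2/(1-q).
p = 0.3, q = 0.05, p-q = 0.25.
(p-q)^2 = 0.0625.
term1 = 0.0625/0.05 = 1.25.
term2 = 0.0625/0.95 = 0.065789.
chi^2 = 1.25 + 0.065789 = 1.3158

1.3158


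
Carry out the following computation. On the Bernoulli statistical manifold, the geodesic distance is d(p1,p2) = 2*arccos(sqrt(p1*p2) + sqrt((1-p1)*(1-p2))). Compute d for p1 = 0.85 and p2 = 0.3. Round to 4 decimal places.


Geodesic distance on Bernoulli manifold:
d(p1,p2) = 2*arccos(sqrt(p1*p2) + sqrt((1-p1)*(1-p2))).
sqrt(p1*p2) = sqrt(0.85*0.3) = 0.504975.
sqrt((1-p1)*(1-p2)) = sqrt(0.15*0.7) = 0.324037.
arg = 0.504975 + 0.324037 = 0.829012.
d = 2*arccos(0.829012) = 1.1869

1.1869


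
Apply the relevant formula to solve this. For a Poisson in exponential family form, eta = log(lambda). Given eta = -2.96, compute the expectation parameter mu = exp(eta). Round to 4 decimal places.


Expectation parameter for Poisson exponential family:
mu = exp(eta).
eta = -2.96.
mu = exp(-2.96) = 0.0518

0.0518


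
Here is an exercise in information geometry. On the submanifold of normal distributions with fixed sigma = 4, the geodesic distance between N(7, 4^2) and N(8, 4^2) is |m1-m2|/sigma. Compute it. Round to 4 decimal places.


On the fixed-variance normal subfamily, geodesic distance = |m1-m2|/sigma.
|7 - 8| = 1.
sigma = 4.
d = 1/4 = 0.2500

0.2500


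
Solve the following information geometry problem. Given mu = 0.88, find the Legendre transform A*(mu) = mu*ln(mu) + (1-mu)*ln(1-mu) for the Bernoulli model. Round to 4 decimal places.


Legendre transform for Bernoulli:
A*(mu) = mu*log(mu) + (1-mu)*log(1-mu).
mu = 0.88, 1-mu = 0.12.
mu*log(mu) = 0.88*log(0.88) = -0.112493.
(1-mu)*log(1-mu) = 0.12*log(0.12) = -0.254432.
A* = -0.112493 + -0.254432 = -0.3669

-0.3669


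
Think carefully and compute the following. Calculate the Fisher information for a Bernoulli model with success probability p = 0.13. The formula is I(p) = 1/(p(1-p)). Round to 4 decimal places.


For Bernoulli(p), Fisher information is I(p) = 1/(p*(1-p)).
p = 0.13, 1-p = 0.87.
p*(1-p) = 0.1131.
I(p) = 1/0.1131 = 8.8417

8.8417


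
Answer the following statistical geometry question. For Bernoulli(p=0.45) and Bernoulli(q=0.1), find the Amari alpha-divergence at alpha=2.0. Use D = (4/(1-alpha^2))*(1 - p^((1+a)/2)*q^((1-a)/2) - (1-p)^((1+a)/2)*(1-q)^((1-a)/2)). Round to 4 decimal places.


Amari alpha-divergence:
D = (4/(1-alpha^2))*(1 - p^((1+a)/2)*q^((1-a)/2) - (1-p)^((1+a)/2)*(1-q)^((1-a)/2)).
alpha = 2.0, p = 0.45, q = 0.1.
e1 = (1+alpha)/2 = 1.5, e2 = (1-alpha)/2 = -0.5.
t1 = p^e1 * q^e2 = 0.45^1.5 * 0.1^-0.5 = 0.954594.
t2 = (1-p)^e1 * (1-q)^e2 = 0.55^1.5 * 0.9^-0.5 = 0.429955.
4/(1-alpha^2) = -1.333333.
D = -1.333333*(1 - 0.954594 - 0.429955) = 0.5127

0.5127


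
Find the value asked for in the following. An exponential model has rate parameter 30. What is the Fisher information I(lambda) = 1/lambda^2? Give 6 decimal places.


Fisher information for exponential: I(lambda) = 1/lambda^2.
lambda = 30, lambda^2 = 900.
I = 1/900 = 0.001111

0.001111


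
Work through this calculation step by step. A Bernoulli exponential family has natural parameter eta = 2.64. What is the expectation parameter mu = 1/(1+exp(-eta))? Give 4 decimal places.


Dual coordinate (expectation parameter) for Bernoulli:
mu = 1/(1+exp(-eta)).
eta = 2.64.
exp(-eta) = exp(-2.64) = 0.071361.
mu = 1/(1+0.071361) = 0.9334

0.9334


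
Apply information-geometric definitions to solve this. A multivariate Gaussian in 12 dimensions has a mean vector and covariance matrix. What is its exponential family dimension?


Exponential family dimension calculation:
For 12-dim MVN: mean has 12 params, covariance has 12*13/2 = 78 unique entries.
Total dim = 12 + 78 = 90.

90


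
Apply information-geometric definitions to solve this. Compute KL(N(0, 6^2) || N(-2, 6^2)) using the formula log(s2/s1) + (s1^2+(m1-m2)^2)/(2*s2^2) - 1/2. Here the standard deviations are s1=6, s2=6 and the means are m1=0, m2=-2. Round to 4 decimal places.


KL divergence between normal distributions:
KL = log(s2/s1) + (s1^2 + (m1-m2)^2)/(2*s2^2) - 1/2.
log(6/6) = 0.0.
(6^2 + (0--2)^2)/(2*6^2) = (36 + 4)/72 = 0.555556.
KL = 0.0 + 0.555556 - 0.5 = 0.0556

0.0556


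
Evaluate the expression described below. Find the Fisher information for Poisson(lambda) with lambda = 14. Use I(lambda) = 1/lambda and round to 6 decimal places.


Fisher information for Poisson: I(lambda) = 1/lambda.
lambda = 14.
I(lambda) = 1/14 = 0.071429

0.071429


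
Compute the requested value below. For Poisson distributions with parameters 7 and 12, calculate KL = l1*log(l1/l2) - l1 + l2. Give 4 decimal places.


KL divergence for Poisson:
KL = l1*log(l1/l2) - l1 + l2.
l1 = 7, l2 = 12.
log(7/12) = -0.538997.
l1*log(l1/l2) = 7 * -0.538997 = -3.772976.
KL = -3.772976 - 7 + 12 = 1.2270

1.2270


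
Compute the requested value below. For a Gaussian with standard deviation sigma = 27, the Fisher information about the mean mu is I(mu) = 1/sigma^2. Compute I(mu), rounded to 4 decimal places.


The Fisher information for the mean of a normal distribution is I(mu) = 1/sigma^2.
sigma = 27, so sigma^2 = 729.
I(mu) = 1/729 = 0.0014

0.0014
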